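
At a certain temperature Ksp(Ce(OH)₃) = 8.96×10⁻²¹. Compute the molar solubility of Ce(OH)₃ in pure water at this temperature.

Ce(OH)₃(s) ⇌ Ce³⁺(aq) + 3 OH⁻(aq)
Let s be the molar solubility. Then [Ce³⁺] = s and [OH⁻] = 3s.
Ksp = [Ce³⁺][OH⁻]^3 = s · (3s)^3 = 27s^4
27s^4 = 8.96×10⁻²¹  ⇒  s^4 = 3.32×10⁻²²
s = (3.32×10⁻²²)^(1/4) = 4.27×10⁻⁶ mol/L

4.27×10⁻⁶ M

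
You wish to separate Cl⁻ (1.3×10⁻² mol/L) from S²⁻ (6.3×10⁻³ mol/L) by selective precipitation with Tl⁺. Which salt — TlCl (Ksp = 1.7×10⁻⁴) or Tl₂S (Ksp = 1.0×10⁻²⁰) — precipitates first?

A salt starts to precipitate once the ion product Q reaches its Ksp.
For TlCl: [Tl⁺] = (Ksp/[Cl⁻]) = 1.3×10⁻² mol/L
For Tl₂S: [Tl⁺] = (Ksp/[S²⁻])^(1/2) = 1.3×10⁻⁹ mol/L
Tl₂S requires the lower [Tl⁺], so it precipitates first.

Tl₂S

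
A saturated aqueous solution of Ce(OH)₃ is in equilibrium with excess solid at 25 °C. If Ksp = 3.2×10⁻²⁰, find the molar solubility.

5.9×10⁻⁶ M

Ce(OH)₃(s) ⇌ Ce³⁺(aq) + 3 OH⁻(aq)
Call the molar solubility s, so that [Ce³⁺] = s and [OH⁻] = 3s.
Ksp = [Ce³⁺][OH⁻]^3 = s · (3s)^3 = 27s^4
27s^4 = 3.2×10⁻²⁰  ⇒  s^4 = 1.2×10⁻²¹
Taking the 4th root, s = 5.9×10⁻⁶ M.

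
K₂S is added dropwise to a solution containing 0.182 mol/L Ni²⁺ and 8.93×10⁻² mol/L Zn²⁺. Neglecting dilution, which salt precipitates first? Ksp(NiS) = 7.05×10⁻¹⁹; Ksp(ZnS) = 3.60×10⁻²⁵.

ZnS

Precipitation of each salt begins when its ion product equals Ksp.
For NiS: [S²⁻] = (Ksp/[Ni²⁺]) = 3.87×10⁻¹⁸ mol/L
For ZnS: [S²⁻] = (Ksp/[Zn²⁺]) = 4.03×10⁻²⁴ mol/L
ZnS requires the lower [S²⁻], so it precipitates first.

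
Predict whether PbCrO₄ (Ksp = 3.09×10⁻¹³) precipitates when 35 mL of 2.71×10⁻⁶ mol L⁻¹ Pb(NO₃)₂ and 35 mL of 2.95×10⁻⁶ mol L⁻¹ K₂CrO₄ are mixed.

Total volume after mixing = 35 + 35 = 70 mL.
[Pb²⁺] = (2.71×10⁻⁶)(35)/70 = 1.36×10⁻⁶ mol L⁻¹
[CrO₄²⁻] = (2.95×10⁻⁶)(35)/70 = 1.48×10⁻⁶ mol L⁻¹
Q = [Pb²⁺][CrO₄²⁻] = 2.00×10⁻¹²
Because Q > Ksp (2.00×10⁻¹² vs 3.09×10⁻¹³), a precipitate of PbCrO₄ forms.

Yes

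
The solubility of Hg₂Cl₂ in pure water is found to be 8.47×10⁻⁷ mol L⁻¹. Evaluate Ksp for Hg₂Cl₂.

Hg₂Cl₂(s) ⇌ Hg₂²⁺(aq) + 2 Cl⁻(aq)
Let s be the molar solubility. Then [Hg₂²⁺] = s and [Cl⁻] = 2s.
Ksp = [Hg₂²⁺][Cl⁻]^2 = s · (2s)^2 = 4s^3
Ksp = 4 × (8.47×10⁻⁷)^3 = 2.43×10⁻¹⁸

Ksp = 2.43×10⁻¹⁸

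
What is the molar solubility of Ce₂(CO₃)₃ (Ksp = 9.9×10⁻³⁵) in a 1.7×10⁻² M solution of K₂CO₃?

Ce₂(CO₃)₃(s) ⇌ 2 Ce³⁺(aq) + 3 CO₃²⁻(aq)
Let s be the solubility of Ce₂(CO₃)₃ here. The common ion gives [CO₃²⁻] ≈ 1.7×10⁻² M, and [Ce³⁺] = 2s.
Ksp = [Ce³⁺]^2[CO₃²⁻]^3 = (2s)^2(1.7×10⁻²)^3
(2s)^2 = 9.9×10⁻³⁵ / (1.7×10⁻²)^3 = 2.0×10⁻²⁹
s = 2.2×10⁻¹⁵ M

2.2×10⁻¹⁵ M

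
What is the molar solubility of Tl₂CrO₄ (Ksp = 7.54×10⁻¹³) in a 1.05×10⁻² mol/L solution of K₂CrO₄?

Tl₂CrO₄(s) ⇌ 2 Tl⁺(aq) + CrO₄²⁻(aq)
The solution already contains CrO₄²⁻ at 1.05×10⁻² mol/L. Let s be the molar solubility of Tl₂CrO₄.
[CrO₄²⁻] ≈ 1.05×10⁻² mol/L (common ion dominates); [Tl⁺] = 2s.
Ksp = [Tl⁺]^2[CrO₄²⁻] = (2s)^2(1.05×10⁻²)
(2s)^2 = 7.54×10⁻¹³ / (1.05×10⁻²) = 7.18×10⁻¹¹
s = 4.24×10⁻⁶ mol/L

4.24×10⁻⁶ M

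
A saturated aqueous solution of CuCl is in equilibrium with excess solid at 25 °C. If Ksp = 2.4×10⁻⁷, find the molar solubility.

CuCl(s) ⇌ Cu⁺(aq) + Cl⁻(aq)
Let s be the molar solubility. Then [Cu⁺] = s and [Cl⁻] = s.
Ksp = [Cu⁺][Cl⁻] = s · s = s^2
s^2 = 2.4×10⁻⁷
s = (2.4×10⁻⁷)^(1/2) = 4.9×10⁻⁴ M

4.9×10⁻⁴ M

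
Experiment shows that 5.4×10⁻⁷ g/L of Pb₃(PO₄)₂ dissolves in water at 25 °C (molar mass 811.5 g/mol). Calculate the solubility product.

Ksp = 1.4×10⁻⁴⁴

s = (5.4×10⁻⁷ g L⁻¹)/(811.5 g mol⁻¹) = 6.654×10⁻¹⁰ M
Pb₃(PO₄)₂(s) ⇌ 3 Pb²⁺(aq) + 2 PO₄³⁻(aq)
Let s be the molar solubility. Then [Pb²⁺] = 3s and [PO₄³⁻] = 2s.
Ksp = [Pb²⁺]^3[PO₄³⁻]^2 = (3s)^3 · (2s)^2 = 108s^5
Ksp = 108 × (6.654×10⁻¹⁰)^5 = 1.4×10⁻⁴⁴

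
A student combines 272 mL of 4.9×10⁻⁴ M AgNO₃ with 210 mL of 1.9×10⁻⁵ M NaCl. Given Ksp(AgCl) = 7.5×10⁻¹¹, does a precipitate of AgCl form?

Total volume after mixing = 272 + 210 = 482 mL.
[Ag⁺] = (4.9×10⁻⁴)(272)/482 = 2.8×10⁻⁴ M
[Cl⁻] = (1.9×10⁻⁵)(210)/482 = 8.3×10⁻⁶ M
Q = [Ag⁺][Cl⁻] = 2.3×10⁻⁹
Q = 2.3×10⁻⁹ > Ksp = 7.5×10⁻¹¹, so the solution is supersaturated and AgCl precipitates.

Yes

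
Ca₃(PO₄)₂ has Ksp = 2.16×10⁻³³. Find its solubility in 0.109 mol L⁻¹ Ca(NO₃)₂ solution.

Ca₃(PO₄)₂(s) ⇌ 3 Ca²⁺(aq) + 2 PO₄³⁻(aq)
With Ca²⁺ already at 0.109 mol L⁻¹ and s small, take [Ca²⁺] ≈ 0.109 mol L⁻¹ and [PO₄³⁻] = 2s.
Ksp = [Ca²⁺]^3[PO₄³⁻]^2 = (0.109)^3(2s)^2
(2s)^2 = 2.16×10⁻³³ / (0.109)^3 = 1.67×10⁻³⁰
s = 6.46×10⁻¹⁶ mol L⁻¹

6.46×10⁻¹⁶ M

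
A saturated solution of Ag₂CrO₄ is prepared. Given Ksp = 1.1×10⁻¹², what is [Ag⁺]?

1.3×10⁻⁴ M

Ag₂CrO₄(s) ⇌ 2 Ag⁺(aq) + CrO₄²⁻(aq)
Call the molar solubility s, so that [Ag⁺] = 2s and [CrO₄²⁻] = s.
Ksp = [Ag⁺]^2[CrO₄²⁻] = (2s)^2 · s = 4s^3 = 1.1×10⁻¹²
s = 6.5×10⁻⁵ mol L⁻¹
[Ag⁺] = 2s = 1.3×10⁻⁴ mol L⁻¹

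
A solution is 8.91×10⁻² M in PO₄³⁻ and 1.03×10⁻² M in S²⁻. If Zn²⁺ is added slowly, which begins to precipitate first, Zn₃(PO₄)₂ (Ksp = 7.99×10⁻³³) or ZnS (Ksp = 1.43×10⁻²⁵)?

The threshold for precipitation is Q = Ksp.
For Zn₃(PO₄)₂: [Zn²⁺] = (Ksp/[PO₄³⁻]^2)^(1/3) = 1.00×10⁻¹⁰ M
For ZnS: [Zn²⁺] = (Ksp/[S²⁻]) = 1.39×10⁻²³ M
Since ZnS needs less Zn²⁺ to reach saturation, it precipitates first.

ZnS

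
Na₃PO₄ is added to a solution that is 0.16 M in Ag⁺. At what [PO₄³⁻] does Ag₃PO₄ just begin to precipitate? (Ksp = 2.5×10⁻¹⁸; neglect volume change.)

6.1×10⁻¹⁶ M

A salt starts to precipitate once the ion product Q reaches its Ksp.
Ag₃PO₄(s) ⇌ 3 Ag⁺(aq) + PO₄³⁻(aq)
Ksp = [Ag⁺]^3[PO₄³⁻] = [PO₄³⁻](0.16)^3
[PO₄³⁻] = 2.5×10⁻¹⁸ / (0.16)^3 = 6.1×10⁻¹⁶
[PO₄³⁻] = 6.1×10⁻¹⁶ M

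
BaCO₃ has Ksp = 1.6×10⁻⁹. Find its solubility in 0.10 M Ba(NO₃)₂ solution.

1.6×10⁻⁸ M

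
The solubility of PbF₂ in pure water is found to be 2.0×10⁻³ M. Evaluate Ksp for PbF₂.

Ksp = 3.2×10⁻⁸

PbF₂(s) ⇌ Pb²⁺(aq) + 2 F⁻(aq)
If s mol/L of PbF₂ dissolves, [Pb²⁺] = s and [F⁻] = 2s.
Ksp = [Pb²⁺][F⁻]^2 = s · (2s)^2 = 4s^3
Ksp = 4 × (2.0×10⁻³)^3 = 3.2×10⁻⁸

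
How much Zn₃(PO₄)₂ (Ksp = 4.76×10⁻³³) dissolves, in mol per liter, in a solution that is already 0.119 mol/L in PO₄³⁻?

2.32×10⁻¹¹ M

Zn₃(PO₄)₂(s) ⇌ 3 Zn²⁺(aq) + 2 PO₄³⁻(aq)
The solution already contains PO₄³⁻ at 0.119 mol/L. Let s be the molar solubility of Zn₃(PO₄)₂.
[PO₄³⁻] ≈ 0.119 mol/L (common ion dominates); [Zn²⁺] = 3s.
Ksp = [Zn²⁺]^3[PO₄³⁻]^2 = (3s)^3(0.119)^2
(3s)^3 = 4.76×10⁻³³ / (0.119)^2 = 3.36×10⁻³¹
s = 2.32×10⁻¹¹ mol/L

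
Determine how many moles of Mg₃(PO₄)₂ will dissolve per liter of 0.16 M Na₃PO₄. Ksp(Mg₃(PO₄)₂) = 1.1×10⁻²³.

2.5×10⁻⁸ M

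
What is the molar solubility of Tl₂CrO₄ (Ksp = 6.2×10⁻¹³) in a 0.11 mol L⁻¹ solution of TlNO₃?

Tl₂CrO₄(s) ⇌ 2 Tl⁺(aq) + CrO₄²⁻(aq)
Tl⁺ is already present at 0.11 mol L⁻¹. If s mol/L of Tl₂CrO₄ dissolves, [CrO₄²⁻] = s while [Tl⁺] ≈ 0.11 mol L⁻¹.
Ksp = [Tl⁺]^2[CrO₄²⁻] = (0.11)^2s
s = 6.2×10⁻¹³ / (0.11)^2 = 5.1×10⁻¹¹
s = 5.1×10⁻¹¹ mol L⁻¹

5.1×10⁻¹¹ M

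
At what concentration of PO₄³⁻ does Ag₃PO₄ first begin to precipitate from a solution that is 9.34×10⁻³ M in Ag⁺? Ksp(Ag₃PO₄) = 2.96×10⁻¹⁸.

3.63×10⁻¹² M

A salt starts to precipitate once the ion product Q reaches its Ksp.
Ag₃PO₄(s) ⇌ 3 Ag⁺(aq) + PO₄³⁻(aq)
Ksp = [Ag⁺]^3[PO₄³⁻] = [PO₄³⁻](9.34×10⁻³)^3
[PO₄³⁻] = 2.96×10⁻¹⁸ / (9.34×10⁻³)^3 = 3.63×10⁻¹²
[PO₄³⁻] = 3.63×10⁻¹² M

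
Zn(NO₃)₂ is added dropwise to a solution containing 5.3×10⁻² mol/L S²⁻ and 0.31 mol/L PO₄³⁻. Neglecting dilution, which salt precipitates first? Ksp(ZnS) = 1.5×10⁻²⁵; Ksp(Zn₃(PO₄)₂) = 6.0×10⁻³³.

The threshold for precipitation is Q = Ksp.
For ZnS: [Zn²⁺] = (Ksp/[S²⁻]) = 2.8×10⁻²⁴ mol/L
For Zn₃(PO₄)₂: [Zn²⁺] = (Ksp/[PO₄³⁻]^2)^(1/3) = 4.0×10⁻¹¹ mol/L
Since ZnS needs less Zn²⁺ to reach saturation, it precipitates first.

ZnS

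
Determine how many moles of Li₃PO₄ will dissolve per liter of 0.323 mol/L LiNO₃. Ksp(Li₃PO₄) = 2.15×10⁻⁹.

Li₃PO₄(s) ⇌ 3 Li⁺(aq) + PO₄³⁻(aq)
Let s be the solubility of Li₃PO₄ here. The common ion gives [Li⁺] ≈ 0.323 mol/L, and [PO₄³⁻] = s.
Ksp = [Li⁺]^3[PO₄³⁻] = (0.323)^3s
s = 2.15×10⁻⁹ / (0.323)^3 = 6.38×10⁻⁸
s = 6.38×10⁻⁸ mol/L

6.38×10⁻⁸ M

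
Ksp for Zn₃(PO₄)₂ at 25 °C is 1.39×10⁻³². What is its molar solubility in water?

Zn₃(PO₄)₂(s) ⇌ 3 Zn²⁺(aq) + 2 PO₄³⁻(aq)
If s mol/L of Zn₃(PO₄)₂ dissolves, [Zn²⁺] = 3s and [PO₄³⁻] = 2s.
Ksp = [Zn²⁺]^3[PO₄³⁻]^2 = (3s)^3 · (2s)^2 = 108s^5
108s^5 = 1.39×10⁻³²  ⇒  s^5 = 1.29×10⁻³⁴
Taking the 5th root, s = 1.67×10⁻⁷ mol L⁻¹.

1.67×10⁻⁷ M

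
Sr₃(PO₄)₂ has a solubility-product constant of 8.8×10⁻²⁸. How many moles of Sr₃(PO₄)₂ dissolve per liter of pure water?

Sr₃(PO₄)₂(s) ⇌ 3 Sr²⁺(aq) + 2 PO₄³⁻(aq)
If s mol/L of Sr₃(PO₄)₂ dissolves, [Sr²⁺] = 3s and [PO₄³⁻] = 2s.
Ksp = [Sr²⁺]^3[PO₄³⁻]^2 = (3s)^3 · (2s)^2 = 108s^5
108s^5 = 8.8×10⁻²⁸  ⇒  s^5 = 8.1×10⁻³⁰
s = 1.5×10⁻⁶ M

1.5×10⁻⁶ M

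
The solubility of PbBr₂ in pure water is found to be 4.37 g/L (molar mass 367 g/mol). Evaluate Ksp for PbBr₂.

Ksp = 6.75×10⁻⁶

Convert to molarity: s = 4.37 / 367 = 1.1907×10⁻² mol/L
PbBr₂(s) ⇌ Pb²⁺(aq) + 2 Br⁻(aq)
With molar solubility s: [Pb²⁺] = s, [Br⁻] = 2s.
Ksp = [Pb²⁺][Br⁻]^2 = s · (2s)^2 = 4s^3
Ksp = 4 × (1.1907×10⁻²)^3 = 6.75×10⁻⁶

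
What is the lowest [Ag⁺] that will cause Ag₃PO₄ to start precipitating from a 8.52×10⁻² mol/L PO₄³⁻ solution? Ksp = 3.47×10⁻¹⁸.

3.44×10⁻⁶ M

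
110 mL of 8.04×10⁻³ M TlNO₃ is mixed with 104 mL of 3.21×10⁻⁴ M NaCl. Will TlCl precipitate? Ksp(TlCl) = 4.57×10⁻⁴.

Total volume after mixing = 110 + 104 = 214 mL.
[Tl⁺] = (8.04×10⁻³)(110)/214 = 4.13×10⁻³ M
[Cl⁻] = (3.21×10⁻⁴)(104)/214 = 1.56×10⁻⁴ M
Q = [Tl⁺][Cl⁻] = 6.45×10⁻⁷
Q < Ksp (6.45×10⁻⁷ vs 4.57×10⁻⁴); the solution remains unsaturated and no precipitate forms.

No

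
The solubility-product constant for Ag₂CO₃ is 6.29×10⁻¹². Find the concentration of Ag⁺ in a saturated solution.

2.33×10⁻⁴ M

Ag₂CO₃(s) ⇌ 2 Ag⁺(aq) + CO₃²⁻(aq)
Let s be the molar solubility. Then [Ag⁺] = 2s and [CO₃²⁻] = s.
Ksp = [Ag⁺]^2[CO₃²⁻] = (2s)^2 · s = 4s^3 = 6.29×10⁻¹²
s = 1.16×10⁻⁴ M
[Ag⁺] = 2s = 2.33×10⁻⁴ M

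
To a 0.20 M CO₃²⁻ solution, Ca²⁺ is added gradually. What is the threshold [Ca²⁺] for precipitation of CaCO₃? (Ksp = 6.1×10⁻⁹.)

3.1×10⁻⁸ M

The threshold for precipitation is Q = Ksp.
CaCO₃(s) ⇌ Ca²⁺(aq) + CO₃²⁻(aq)
Ksp = [Ca²⁺][CO₃²⁻] = [Ca²⁺](0.20)
[Ca²⁺] = 6.1×10⁻⁹ / (0.20) = 3.1×10⁻⁸
[Ca²⁺] = 3.1×10⁻⁸ M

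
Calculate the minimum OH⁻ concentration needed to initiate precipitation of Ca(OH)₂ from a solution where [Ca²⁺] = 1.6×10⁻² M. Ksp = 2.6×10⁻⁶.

1.3×10⁻² M

A salt starts to precipitate once the ion product Q reaches its Ksp.
Ca(OH)₂(s) ⇌ Ca²⁺(aq) + 2 OH⁻(aq)
Ksp = [Ca²⁺][OH⁻]^2 = [OH⁻]^2(1.6×10⁻²)
[OH⁻]^2 = 2.6×10⁻⁶ / (1.6×10⁻²) = 1.6×10⁻⁴
[OH⁻] = 1.3×10⁻² M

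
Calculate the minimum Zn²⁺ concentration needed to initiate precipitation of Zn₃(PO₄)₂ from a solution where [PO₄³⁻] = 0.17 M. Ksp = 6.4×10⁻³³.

6.1×10⁻¹¹ M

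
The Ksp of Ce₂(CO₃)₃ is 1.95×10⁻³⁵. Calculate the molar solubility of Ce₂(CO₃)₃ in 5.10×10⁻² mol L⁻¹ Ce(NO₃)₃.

Ce₂(CO₃)₃(s) ⇌ 2 Ce³⁺(aq) + 3 CO₃²⁻(aq)
Let s be the solubility of Ce₂(CO₃)₃ here. The common ion gives [Ce³⁺] ≈ 5.10×10⁻² mol L⁻¹, and [CO₃²⁻] = 3s.
Ksp = [Ce³⁺]^2[CO₃²⁻]^3 = (5.10×10⁻²)^2(3s)^3
(3s)^3 = 1.95×10⁻³⁵ / (5.10×10⁻²)^2 = 7.50×10⁻³³
s = 6.52×10⁻¹² mol L⁻¹

6.52×10⁻¹² M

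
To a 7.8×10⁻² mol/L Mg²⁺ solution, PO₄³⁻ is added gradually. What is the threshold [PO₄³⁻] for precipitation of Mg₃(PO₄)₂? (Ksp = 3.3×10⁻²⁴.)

Each salt precipitates once Q = Ksp for that salt.
Mg₃(PO₄)₂(s) ⇌ 3 Mg²⁺(aq) + 2 PO₄³⁻(aq)
Ksp = [Mg²⁺]^3[PO₄³⁻]^2 = [PO₄³⁻]^2(7.8×10⁻²)^3
[PO₄³⁻]^2 = 3.3×10⁻²⁴ / (7.8×10⁻²)^3 = 7.0×10⁻²¹
[PO₄³⁻] = 8.3×10⁻¹¹ mol/L

8.3×10⁻¹¹ M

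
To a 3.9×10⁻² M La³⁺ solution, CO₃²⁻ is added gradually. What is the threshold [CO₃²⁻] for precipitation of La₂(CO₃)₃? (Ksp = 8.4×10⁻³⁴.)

A salt starts to precipitate once the ion product Q reaches its Ksp.
La₂(CO₃)₃(s) ⇌ 2 La³⁺(aq) + 3 CO₃²⁻(aq)
Ksp = [La³⁺]^2[CO₃²⁻]^3 = [CO₃²⁻]^3(3.9×10⁻²)^2
[CO₃²⁻]^3 = 8.4×10⁻³⁴ / (3.9×10⁻²)^2 = 5.5×10⁻³¹
[CO₃²⁻] = 8.2×10⁻¹¹ M

8.2×10⁻¹¹ M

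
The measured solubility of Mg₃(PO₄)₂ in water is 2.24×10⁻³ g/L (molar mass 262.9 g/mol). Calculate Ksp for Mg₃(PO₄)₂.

Ksp = 4.85×10⁻²⁴

Molar solubility s = (2.24×10⁻³ g/L) / (262.9 g/mol) = 8.5203×10⁻⁶ mol/L
Mg₃(PO₄)₂(s) ⇌ 3 Mg²⁺(aq) + 2 PO₄³⁻(aq)
For each mole of Mg₃(PO₄)₂ that dissolves per liter, [Mg²⁺] = 3s and [PO₄³⁻] = 2s; let s denote this solubility.
Ksp = [Mg²⁺]^3[PO₄³⁻]^2 = (3s)^3 · (2s)^2 = 108s^5
Ksp = 108 × (8.5203×10⁻⁶)^5 = 4.85×10⁻²⁴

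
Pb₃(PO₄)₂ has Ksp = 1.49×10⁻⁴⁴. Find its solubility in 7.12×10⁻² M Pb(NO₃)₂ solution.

Pb₃(PO₄)₂(s) ⇌ 3 Pb²⁺(aq) + 2 PO₄³⁻(aq)
Pb²⁺ is already present at 7.12×10⁻² M. If s mol/L of Pb₃(PO₄)₂ dissolves, [PO₄³⁻] = 2s while [Pb²⁺] ≈ 7.12×10⁻² M.
Ksp = [Pb²⁺]^3[PO₄³⁻]^2 = (7.12×10⁻²)^3(2s)^2
(2s)^2 = 1.49×10⁻⁴⁴ / (7.12×10⁻²)^3 = 4.13×10⁻⁴¹
s = 3.21×10⁻²¹ M

3.21×10⁻²¹ M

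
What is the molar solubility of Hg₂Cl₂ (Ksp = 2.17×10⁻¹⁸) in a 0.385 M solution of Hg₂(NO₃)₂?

Hg₂Cl₂(s) ⇌ Hg₂²⁺(aq) + 2 Cl⁻(aq)
Hg₂²⁺ is already present at 0.385 M. If s mol/L of Hg₂Cl₂ dissolves, [Cl⁻] = 2s while [Hg₂²⁺] ≈ 0.385 M.
Ksp = [Hg₂²⁺][Cl⁻]^2 = (0.385)(2s)^2
(2s)^2 = 2.17×10⁻¹⁸ / (0.385) = 5.64×10⁻¹⁸
s = 1.19×10⁻⁹ M

1.19×10⁻⁹ M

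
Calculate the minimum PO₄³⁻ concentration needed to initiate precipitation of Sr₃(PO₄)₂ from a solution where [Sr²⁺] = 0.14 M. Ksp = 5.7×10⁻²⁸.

A salt starts to precipitate once the ion product Q reaches its Ksp.
Sr₃(PO₄)₂(s) ⇌ 3 Sr²⁺(aq) + 2 PO₄³⁻(aq)
Ksp = [Sr²⁺]^3[PO₄³⁻]^2 = [PO₄³⁻]^2(0.14)^3
[PO₄³⁻]^2 = 5.7×10⁻²⁸ / (0.14)^3 = 2.1×10⁻²⁵
[PO₄³⁻] = 4.6×10⁻¹³ M

4.6×10⁻¹³ M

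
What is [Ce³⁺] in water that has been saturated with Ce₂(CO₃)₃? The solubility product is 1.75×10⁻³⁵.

8.77×10⁻⁸ M

Ce₂(CO₃)₃(s) ⇌ 2 Ce³⁺(aq) + 3 CO₃²⁻(aq)
With molar solubility s: [Ce³⁺] = 2s, [CO₃²⁻] = 3s.
Ksp = [Ce³⁺]^2[CO₃²⁻]^3 = (2s)^2 · (3s)^3 = 108s^5 = 1.75×10⁻³⁵
s = 4.38×10⁻⁸ mol L⁻¹
[Ce³⁺] = 2s = 8.77×10⁻⁸ mol L⁻¹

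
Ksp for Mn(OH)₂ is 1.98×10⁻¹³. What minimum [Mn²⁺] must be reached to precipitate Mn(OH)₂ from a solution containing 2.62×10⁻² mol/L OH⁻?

Precipitation begins when Q = Ksp.
Mn(OH)₂(s) ⇌ Mn²⁺(aq) + 2 OH⁻(aq)
Ksp = [Mn²⁺][OH⁻]^2 = [Mn²⁺](2.62×10⁻²)^2
[Mn²⁺] = 1.98×10⁻¹³ / (2.62×10⁻²)^2 = 2.88×10⁻¹⁰
[Mn²⁺] = 2.88×10⁻¹⁰ mol/L

2.88×10⁻¹⁰ M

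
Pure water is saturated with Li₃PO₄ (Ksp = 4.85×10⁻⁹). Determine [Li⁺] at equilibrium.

1.10×10⁻² M

Li₃PO₄(s) ⇌ 3 Li⁺(aq) + PO₄³⁻(aq)
If s mol/L of Li₃PO₄ dissolves, [Li⁺] = 3s and [PO₄³⁻] = s.
Ksp = [Li⁺]^3[PO₄³⁻] = (3s)^3 · s = 27s^4 = 4.85×10⁻⁹
s = 3.66×10⁻³ mol/L
[Li⁺] = 3s = 1.10×10⁻² mol/L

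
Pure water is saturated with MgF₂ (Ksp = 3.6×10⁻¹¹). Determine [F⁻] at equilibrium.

4.2×10⁻⁴ M

MgF₂(s) ⇌ Mg²⁺(aq) + 2 F⁻(aq)
If s mol/L of MgF₂ dissolves, [Mg²⁺] = s and [F⁻] = 2s.
Ksp = [Mg²⁺][F⁻]^2 = s · (2s)^2 = 4s^3 = 3.6×10⁻¹¹
s = 2.1×10⁻⁴ mol L⁻¹
[F⁻] = 2s = 4.2×10⁻⁴ mol L⁻¹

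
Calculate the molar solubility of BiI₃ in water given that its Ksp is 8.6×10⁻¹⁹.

1.3×10⁻⁵ M

BiI₃(s) ⇌ Bi³⁺(aq) + 3 I⁻(aq)
Let s be the molar solubility. Then [Bi³⁺] = s and [I⁻] = 3s.
Ksp = [Bi³⁺][I⁻]^3 = s · (3s)^3 = 27s^4
27s^4 = 8.6×10⁻¹⁹  ⇒  s^4 = 3.2×10⁻²⁰
s = 1.3×10⁻⁵ M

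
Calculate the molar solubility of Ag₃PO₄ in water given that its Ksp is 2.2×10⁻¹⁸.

Ag₃PO₄(s) ⇌ 3 Ag⁺(aq) + PO₄³⁻(aq)
Call the molar solubility s, so that [Ag⁺] = 3s and [PO₄³⁻] = s.
Ksp = [Ag⁺]^3[PO₄³⁻] = (3s)^3 · s = 27s^4
27s^4 = 2.2×10⁻¹⁸  ⇒  s^4 = 8.1×10⁻²⁰
s = (8.1×10⁻²⁰)^(1/4) = 1.7×10⁻⁵ mol L⁻¹

1.7×10⁻⁵ M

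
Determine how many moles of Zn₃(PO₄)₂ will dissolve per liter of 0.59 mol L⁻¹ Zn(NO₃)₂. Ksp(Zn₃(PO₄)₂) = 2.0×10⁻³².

Zn₃(PO₄)₂(s) ⇌ 3 Zn²⁺(aq) + 2 PO₄³⁻(aq)
With Zn²⁺ already at 0.59 mol L⁻¹ and s small, take [Zn²⁺] ≈ 0.59 mol L⁻¹ and [PO₄³⁻] = 2s.
Ksp = [Zn²⁺]^3[PO₄³⁻]^2 = (0.59)^3(2s)^2
(2s)^2 = 2.0×10⁻³² / (0.59)^3 = 9.7×10⁻³²
s = 1.6×10⁻¹⁶ mol L⁻¹

1.6×10⁻¹⁶ M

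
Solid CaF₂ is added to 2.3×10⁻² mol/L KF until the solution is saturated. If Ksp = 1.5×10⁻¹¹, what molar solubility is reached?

2.8×10⁻⁸ M

CaF₂(s) ⇌ Ca²⁺(aq) + 2 F⁻(aq)
The solution already contains F⁻ at 2.3×10⁻² mol/L. Let s be the molar solubility of CaF₂.
[F⁻] ≈ 2.3×10⁻² mol/L (common ion dominates); [Ca²⁺] = s.
Ksp = [Ca²⁺][F⁻]^2 = s(2.3×10⁻²)^2
s = 1.5×10⁻¹¹ / (2.3×10⁻²)^2 = 2.8×10⁻⁸
s = 2.8×10⁻⁸ mol/L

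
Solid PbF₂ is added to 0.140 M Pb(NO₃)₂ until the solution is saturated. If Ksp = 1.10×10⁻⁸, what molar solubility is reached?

PbF₂(s) ⇌ Pb²⁺(aq) + 2 F⁻(aq)
The solution already contains Pb²⁺ at 0.140 M. Let s be the molar solubility of PbF₂.
[Pb²⁺] ≈ 0.140 M (common ion dominates); [F⁻] = 2s.
Ksp = [Pb²⁺][F⁻]^2 = (0.140)(2s)^2
(2s)^2 = 1.10×10⁻⁸ / (0.140) = 7.86×10⁻⁸
s = 1.40×10⁻⁴ M

1.40×10⁻⁴ M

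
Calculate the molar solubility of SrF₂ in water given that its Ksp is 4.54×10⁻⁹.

SrF₂(s) ⇌ Sr²⁺(aq) + 2 F⁻(aq)
With molar solubility s: [Sr²⁺] = s, [F⁻] = 2s.
Ksp = [Sr²⁺][F⁻]^2 = s · (2s)^2 = 4s^3
4s^3 = 4.54×10⁻⁹  ⇒  s^3 = 1.14×10⁻⁹
s = (1.14×10⁻⁹)^(1/3) = 1.04×10⁻³ mol/L

1.04×10⁻³ M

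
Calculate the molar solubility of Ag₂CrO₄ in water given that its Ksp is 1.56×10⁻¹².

Ag₂CrO₄(s) ⇌ 2 Ag⁺(aq) + CrO₄²⁻(aq)
With molar solubility s: [Ag⁺] = 2s, [CrO₄²⁻] = s.
Ksp = [Ag⁺]^2[CrO₄²⁻] = (2s)^2 · s = 4s^3
4s^3 = 1.56×10⁻¹²  ⇒  s^3 = 3.90×10⁻¹³
Taking the 3rd root, s = 7.31×10⁻⁵ mol L⁻¹.

7.31×10⁻⁵ M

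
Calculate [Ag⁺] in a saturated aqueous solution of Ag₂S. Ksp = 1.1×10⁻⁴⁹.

Ag₂S(s) ⇌ 2 Ag⁺(aq) + S²⁻(aq)
Let s be the molar solubility. Then [Ag⁺] = 2s and [S²⁻] = s.
Ksp = [Ag⁺]^2[S²⁻] = (2s)^2 · s = 4s^3 = 1.1×10⁻⁴⁹
s = 3.0×10⁻¹⁷ mol/L
[Ag⁺] = 2s = 6.0×10⁻¹⁷ mol/L

6.0×10⁻¹⁷ M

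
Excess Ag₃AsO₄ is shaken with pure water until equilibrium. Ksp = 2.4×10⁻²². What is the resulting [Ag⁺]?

5.2×10⁻⁶ M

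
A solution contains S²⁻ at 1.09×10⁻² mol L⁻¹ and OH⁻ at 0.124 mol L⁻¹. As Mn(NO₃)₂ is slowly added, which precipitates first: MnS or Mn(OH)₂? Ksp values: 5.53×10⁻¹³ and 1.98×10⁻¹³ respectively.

Mn(OH)₂

Precipitation begins when Q = Ksp.
For MnS: [Mn²⁺] = (Ksp/[S²⁻]) = 5.07×10⁻¹¹ mol L⁻¹
For Mn(OH)₂: [Mn²⁺] = (Ksp/[OH⁻]^2) = 1.29×10⁻¹¹ mol L⁻¹
The smaller threshold [Mn²⁺] is reached first, so Mn(OH)₂ precipitates first.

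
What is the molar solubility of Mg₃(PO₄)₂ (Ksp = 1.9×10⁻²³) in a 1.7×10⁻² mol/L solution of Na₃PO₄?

Mg₃(PO₄)₂(s) ⇌ 3 Mg²⁺(aq) + 2 PO₄³⁻(aq)
With PO₄³⁻ already at 1.7×10⁻² mol/L and s small, take [PO₄³⁻] ≈ 1.7×10⁻² mol/L and [Mg²⁺] = 3s.
Ksp = [Mg²⁺]^3[PO₄³⁻]^2 = (3s)^3(1.7×10⁻²)^2
(3s)^3 = 1.9×10⁻²³ / (1.7×10⁻²)^2 = 6.6×10⁻²⁰
s = 1.3×10⁻⁷ mol/L

1.3×10⁻⁷ M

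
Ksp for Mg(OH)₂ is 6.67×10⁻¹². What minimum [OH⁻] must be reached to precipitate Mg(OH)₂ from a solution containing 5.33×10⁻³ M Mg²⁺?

The threshold for precipitation is Q = Ksp.
Mg(OH)₂(s) ⇌ Mg²⁺(aq) + 2 OH⁻(aq)
Ksp = [Mg²⁺][OH⁻]^2 = [OH⁻]^2(5.33×10⁻³)
[OH⁻]^2 = 6.67×10⁻¹² / (5.33×10⁻³) = 1.25×10⁻⁹
[OH⁻] = 3.54×10⁻⁵ M

3.54×10⁻⁵ M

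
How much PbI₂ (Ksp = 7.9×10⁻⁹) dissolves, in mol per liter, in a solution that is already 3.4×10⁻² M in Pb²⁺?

2.4×10⁻⁴ M

PbI₂(s) ⇌ Pb²⁺(aq) + 2 I⁻(aq)
The solution already contains Pb²⁺ at 3.4×10⁻² M. Let s be the molar solubility of PbI₂.
[Pb²⁺] ≈ 3.4×10⁻² M (common ion dominates); [I⁻] = 2s.
Ksp = [Pb²⁺][I⁻]^2 = (3.4×10⁻²)(2s)^2
(2s)^2 = 7.9×10⁻⁹ / (3.4×10⁻²) = 2.3×10⁻⁷
s = 2.4×10⁻⁴ M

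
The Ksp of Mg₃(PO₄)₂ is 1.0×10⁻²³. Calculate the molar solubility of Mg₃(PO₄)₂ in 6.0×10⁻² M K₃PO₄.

4.7×10⁻⁸ M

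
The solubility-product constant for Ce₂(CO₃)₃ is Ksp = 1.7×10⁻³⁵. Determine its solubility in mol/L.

4.4×10⁻⁸ M

Ce₂(CO₃)₃(s) ⇌ 2 Ce³⁺(aq) + 3 CO₃²⁻(aq)
With molar solubility s: [Ce³⁺] = 2s, [CO₃²⁻] = 3s.
Ksp = [Ce³⁺]^2[CO₃²⁻]^3 = (2s)^2 · (3s)^3 = 108s^5
108s^5 = 1.7×10⁻³⁵  ⇒  s^5 = 1.6×10⁻³⁷
s = (1.6×10⁻³⁷)^(1/5) = 4.4×10⁻⁸ M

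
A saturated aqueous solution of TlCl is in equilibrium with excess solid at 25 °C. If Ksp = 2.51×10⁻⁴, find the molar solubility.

1.58×10⁻² M

TlCl(s) ⇌ Tl⁺(aq) + Cl⁻(aq)
Let s be the molar solubility. Then [Tl⁺] = s and [Cl⁻] = s.
Ksp = [Tl⁺][Cl⁻] = s · s = s^2
s^2 = 2.51×10⁻⁴
s = (2.51×10⁻⁴)^(1/2) = 1.58×10⁻² mol/L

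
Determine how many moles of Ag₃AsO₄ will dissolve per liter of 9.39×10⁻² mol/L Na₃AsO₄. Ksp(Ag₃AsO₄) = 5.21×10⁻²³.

2.74×10⁻⁸ M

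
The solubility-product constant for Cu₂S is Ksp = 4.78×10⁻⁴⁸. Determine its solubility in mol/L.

Cu₂S(s) ⇌ 2 Cu⁺(aq) + S²⁻(aq)
Let s be the molar solubility. Then [Cu⁺] = 2s and [S²⁻] = s.
Ksp = [Cu⁺]^2[S²⁻] = (2s)^2 · s = 4s^3
4s^3 = 4.78×10⁻⁴⁸  ⇒  s^3 = 1.20×10⁻⁴⁸
Taking the 3rd root, s = 1.06×10⁻¹⁶ mol/L.

1.06×10⁻¹⁶ M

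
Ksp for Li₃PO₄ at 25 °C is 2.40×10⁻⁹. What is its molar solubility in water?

3.07×10⁻³ M

Li₃PO₄(s) ⇌ 3 Li⁺(aq) + PO₄³⁻(aq)
Call the molar solubility s, so that [Li⁺] = 3s and [PO₄³⁻] = s.
Ksp = [Li⁺]^3[PO₄³⁻] = (3s)^3 · s = 27s^4
27s^4 = 2.40×10⁻⁹  ⇒  s^4 = 8.89×10⁻¹¹
s = (8.89×10⁻¹¹)^(1/4) = 3.07×10⁻³ mol L⁻¹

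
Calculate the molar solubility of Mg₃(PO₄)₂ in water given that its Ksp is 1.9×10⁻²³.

Mg₃(PO₄)₂(s) ⇌ 3 Mg²⁺(aq) + 2 PO₄³⁻(aq)
Call the molar solubility s, so that [Mg²⁺] = 3s and [PO₄³⁻] = 2s.
Ksp = [Mg²⁺]^3[PO₄³⁻]^2 = (3s)^3 · (2s)^2 = 108s^5
108s^5 = 1.9×10⁻²³  ⇒  s^5 = 1.8×10⁻²⁵
s = (1.8×10⁻²⁵)^(1/5) = 1.1×10⁻⁵ mol L⁻¹

1.1×10⁻⁵ M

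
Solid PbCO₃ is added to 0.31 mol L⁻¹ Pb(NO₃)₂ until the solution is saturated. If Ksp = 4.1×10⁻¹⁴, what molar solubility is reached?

PbCO₃(s) ⇌ Pb²⁺(aq) + CO₃²⁻(aq)
Pb²⁺ is already present at 0.31 mol L⁻¹. If s mol/L of PbCO₃ dissolves, [CO₃²⁻] = s while [Pb²⁺] ≈ 0.31 mol L⁻¹.
Ksp = [Pb²⁺][CO₃²⁻] = (0.31)s
s = 4.1×10⁻¹⁴ / (0.31) = 1.3×10⁻¹³
s = 1.3×10⁻¹³ mol L⁻¹

1.3×10⁻¹³ M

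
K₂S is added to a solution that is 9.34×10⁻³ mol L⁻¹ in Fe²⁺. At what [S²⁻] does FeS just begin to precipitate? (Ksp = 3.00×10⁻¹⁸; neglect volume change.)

The threshold for precipitation is Q = Ksp.
FeS(s) ⇌ Fe²⁺(aq) + S²⁻(aq)
Ksp = [Fe²⁺][S²⁻] = [S²⁻](9.34×10⁻³)
[S²⁻] = 3.00×10⁻¹⁸ / (9.34×10⁻³) = 3.21×10⁻¹⁶
[S²⁻] = 3.21×10⁻¹⁶ mol L⁻¹

3.21×10⁻¹⁶ M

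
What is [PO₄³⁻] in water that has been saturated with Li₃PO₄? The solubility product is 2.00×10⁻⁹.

2.93×10⁻³ M

Li₃PO₄(s) ⇌ 3 Li⁺(aq) + PO₄³⁻(aq)
With molar solubility s: [Li⁺] = 3s, [PO₄³⁻] = s.
Ksp = [Li⁺]^3[PO₄³⁻] = (3s)^3 · s = 27s^4 = 2.00×10⁻⁹
s = 2.93×10⁻³ mol L⁻¹
[PO₄³⁻] = s = 2.93×10⁻³ mol L⁻¹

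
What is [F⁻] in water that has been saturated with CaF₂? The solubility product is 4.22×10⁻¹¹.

4.39×10⁻⁴ M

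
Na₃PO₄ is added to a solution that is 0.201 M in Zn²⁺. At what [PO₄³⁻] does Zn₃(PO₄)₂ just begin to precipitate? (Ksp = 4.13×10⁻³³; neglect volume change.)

7.13×10⁻¹⁶ M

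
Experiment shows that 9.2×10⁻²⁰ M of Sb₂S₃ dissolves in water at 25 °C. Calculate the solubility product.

Ksp = 7.1×10⁻⁹⁴

Sb₂S₃(s) ⇌ 2 Sb³⁺(aq) + 3 S²⁻(aq)
With molar solubility s: [Sb³⁺] = 2s, [S²⁻] = 3s.
Ksp = [Sb³⁺]^2[S²⁻]^3 = (2s)^2 · (3s)^3 = 108s^5
Ksp = 108 × (9.2×10⁻²⁰)^5 = 7.1×10⁻⁹⁴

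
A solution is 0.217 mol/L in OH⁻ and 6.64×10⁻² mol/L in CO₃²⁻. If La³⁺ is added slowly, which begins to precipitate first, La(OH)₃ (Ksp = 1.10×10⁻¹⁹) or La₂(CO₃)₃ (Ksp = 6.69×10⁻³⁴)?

Each salt precipitates once Q = Ksp for that salt.
For La(OH)₃: [La³⁺] = (Ksp/[OH⁻]^3) = 1.08×10⁻¹⁷ mol/L
For La₂(CO₃)₃: [La³⁺] = (Ksp/[CO₃²⁻]^3)^(1/2) = 1.51×10⁻¹⁵ mol/L
The smaller threshold [La³⁺] is reached first, so La(OH)₃ precipitates first.

La(OH)₃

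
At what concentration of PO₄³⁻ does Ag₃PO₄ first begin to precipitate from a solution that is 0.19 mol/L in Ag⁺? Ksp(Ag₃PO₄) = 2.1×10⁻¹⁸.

Precipitation of each salt begins when its ion product equals Ksp.
Ag₃PO₄(s) ⇌ 3 Ag⁺(aq) + PO₄³⁻(aq)
Ksp = [Ag⁺]^3[PO₄³⁻] = [PO₄³⁻](0.19)^3
[PO₄³⁻] = 2.1×10⁻¹⁸ / (0.19)^3 = 3.1×10⁻¹⁶
[PO₄³⁻] = 3.1×10⁻¹⁶ mol/L

3.1×10⁻¹⁶ M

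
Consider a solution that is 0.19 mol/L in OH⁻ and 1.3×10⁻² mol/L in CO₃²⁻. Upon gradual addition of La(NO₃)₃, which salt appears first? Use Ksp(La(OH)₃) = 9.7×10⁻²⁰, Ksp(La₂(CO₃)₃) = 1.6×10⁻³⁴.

The threshold for precipitation is Q = Ksp.
For La(OH)₃: [La³⁺] = (Ksp/[OH⁻]^3) = 1.4×10⁻¹⁷ mol/L
For La₂(CO₃)₃: [La³⁺] = (Ksp/[CO₃²⁻]^3)^(1/2) = 8.5×10⁻¹⁵ mol/L
Since La(OH)₃ needs less La³⁺ to reach saturation, it precipitates first.

La(OH)₃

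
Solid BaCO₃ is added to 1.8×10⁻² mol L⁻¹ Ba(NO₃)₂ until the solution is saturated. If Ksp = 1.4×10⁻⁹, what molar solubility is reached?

7.8×10⁻⁸ M

BaCO₃(s) ⇌ Ba²⁺(aq) + CO₃²⁻(aq)
Ba²⁺ is already present at 1.8×10⁻² mol L⁻¹. If s mol/L of BaCO₃ dissolves, [CO₃²⁻] = s while [Ba²⁺] ≈ 1.8×10⁻² mol L⁻¹.
Ksp = [Ba²⁺][CO₃²⁻] = (1.8×10⁻²)s
s = 1.4×10⁻⁹ / (1.8×10⁻²) = 7.8×10⁻⁸
s = 7.8×10⁻⁸ mol L⁻¹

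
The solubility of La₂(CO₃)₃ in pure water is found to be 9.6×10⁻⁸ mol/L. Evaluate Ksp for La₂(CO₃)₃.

Ksp = 8.8×10⁻³⁴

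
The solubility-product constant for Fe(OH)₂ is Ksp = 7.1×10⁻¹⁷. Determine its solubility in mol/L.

2.6×10⁻⁶ M

Fe(OH)₂(s) ⇌ Fe²⁺(aq) + 2 OH⁻(aq)
Call the molar solubility s, so that [Fe²⁺] = s and [OH⁻] = 2s.
Ksp = [Fe²⁺][OH⁻]^2 = s · (2s)^2 = 4s^3
4s^3 = 7.1×10⁻¹⁷  ⇒  s^3 = 1.8×10⁻¹⁷
s = (1.8×10⁻¹⁷)^(1/3) = 2.6×10⁻⁶ mol/L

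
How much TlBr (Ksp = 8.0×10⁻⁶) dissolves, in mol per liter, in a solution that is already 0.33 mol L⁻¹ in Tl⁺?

2.4×10⁻⁵ M

TlBr(s) ⇌ Tl⁺(aq) + Br⁻(aq)
With Tl⁺ already at 0.33 mol L⁻¹ and s small, take [Tl⁺] ≈ 0.33 mol L⁻¹ and [Br⁻] = s.
Ksp = [Tl⁺][Br⁻] = (0.33)s
s = 8.0×10⁻⁶ / (0.33) = 2.4×10⁻⁵
s = 2.4×10⁻⁵ mol L⁻¹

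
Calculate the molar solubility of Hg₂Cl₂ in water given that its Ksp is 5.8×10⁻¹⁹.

5.3×10⁻⁷ M

Hg₂Cl₂(s) ⇌ Hg₂²⁺(aq) + 2 Cl⁻(aq)
If s mol/L of Hg₂Cl₂ dissolves, [Hg₂²⁺] = s and [Cl⁻] = 2s.
Ksp = [Hg₂²⁺][Cl⁻]^2 = s · (2s)^2 = 4s^3
4s^3 = 5.8×10⁻¹⁹  ⇒  s^3 = 1.5×10⁻¹⁹
s = (1.5×10⁻¹⁹)^(1/3) = 5.3×10⁻⁷ mol/L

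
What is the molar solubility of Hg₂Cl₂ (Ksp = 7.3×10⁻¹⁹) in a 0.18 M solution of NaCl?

Hg₂Cl₂(s) ⇌ Hg₂²⁺(aq) + 2 Cl⁻(aq)
Let s be the solubility of Hg₂Cl₂ here. The common ion gives [Cl⁻] ≈ 0.18 M, and [Hg₂²⁺] = s.
Ksp = [Hg₂²⁺][Cl⁻]^2 = s(0.18)^2
s = 7.3×10⁻¹⁹ / (0.18)^2 = 2.3×10⁻¹⁷
s = 2.3×10⁻¹⁷ M

2.3×10⁻¹⁷ M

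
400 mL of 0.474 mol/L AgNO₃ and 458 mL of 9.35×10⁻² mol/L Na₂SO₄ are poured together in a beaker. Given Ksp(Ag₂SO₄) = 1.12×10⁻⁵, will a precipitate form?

Yes

After mixing, V = 400 mL + 458 mL = 858 mL.
[Ag⁺] = (0.474)(400)/858 = 0.221 mol/L
[SO₄²⁻] = (9.35×10⁻²)(458)/858 = 4.99×10⁻² mol/L
Q = [Ag⁺]^2[SO₄²⁻] = 2.44×10⁻³
Since Q (2.44×10⁻³) exceeds Ksp (1.12×10⁻⁵), Ag₂SO₄ will precipitate.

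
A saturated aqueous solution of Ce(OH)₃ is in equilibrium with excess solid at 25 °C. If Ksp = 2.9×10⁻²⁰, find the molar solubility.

Ce(OH)₃(s) ⇌ Ce³⁺(aq) + 3 OH⁻(aq)
For each mole of Ce(OH)₃ that dissolves per liter, [Ce³⁺] = s and [OH⁻] = 3s; let s denote this solubility.
Ksp = [Ce³⁺][OH⁻]^3 = s · (3s)^3 = 27s^4
27s^4 = 2.9×10⁻²⁰  ⇒  s^4 = 1.1×10⁻²¹
Taking the 4th root, s = 5.7×10⁻⁶ M.

5.7×10⁻⁶ M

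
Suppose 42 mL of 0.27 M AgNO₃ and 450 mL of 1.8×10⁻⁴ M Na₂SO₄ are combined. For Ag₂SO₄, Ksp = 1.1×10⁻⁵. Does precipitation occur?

Total volume after mixing = 42 + 450 = 492 mL.
[Ag⁺] = (0.27)(42)/492 = 2.3×10⁻² M
[SO₄²⁻] = (1.8×10⁻⁴)(450)/492 = 1.6×10⁻⁴ M
Q = [Ag⁺]^2[SO₄²⁻] = 8.7×10⁻⁸
Q = 8.7×10⁻⁸ < Ksp = 1.1×10⁻⁵, so the solution is unsaturated and no precipitate forms.

No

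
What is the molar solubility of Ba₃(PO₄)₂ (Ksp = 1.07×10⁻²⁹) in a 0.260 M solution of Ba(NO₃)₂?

1.23×10⁻¹⁴ M

Ba₃(PO₄)₂(s) ⇌ 3 Ba²⁺(aq) + 2 PO₄³⁻(aq)
The solution already contains Ba²⁺ at 0.260 M. Let s be the molar solubility of Ba₃(PO₄)₂.
[Ba²⁺] ≈ 0.260 M (common ion dominates); [PO₄³⁻] = 2s.
Ksp = [Ba²⁺]^3[PO₄³⁻]^2 = (0.260)^3(2s)^2
(2s)^2 = 1.07×10⁻²⁹ / (0.260)^3 = 6.09×10⁻²⁸
s = 1.23×10⁻¹⁴ M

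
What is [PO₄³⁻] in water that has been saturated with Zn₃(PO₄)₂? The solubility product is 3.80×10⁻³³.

2.57×10⁻⁷ M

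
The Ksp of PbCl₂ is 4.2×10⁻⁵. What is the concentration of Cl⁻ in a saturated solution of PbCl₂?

4.4×10⁻² M

PbCl₂(s) ⇌ Pb²⁺(aq) + 2 Cl⁻(aq)
With molar solubility s: [Pb²⁺] = s, [Cl⁻] = 2s.
Ksp = [Pb²⁺][Cl⁻]^2 = s · (2s)^2 = 4s^3 = 4.2×10⁻⁵
s = 2.2×10⁻² mol/L
[Cl⁻] = 2s = 4.4×10⁻² mol/L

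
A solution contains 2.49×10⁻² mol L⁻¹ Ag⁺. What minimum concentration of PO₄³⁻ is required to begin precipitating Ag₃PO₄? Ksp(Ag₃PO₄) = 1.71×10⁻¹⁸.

Each salt precipitates once Q = Ksp for that salt.
Ag₃PO₄(s) ⇌ 3 Ag⁺(aq) + PO₄³⁻(aq)
Ksp = [Ag⁺]^3[PO₄³⁻] = [PO₄³⁻](2.49×10⁻²)^3
[PO₄³⁻] = 1.71×10⁻¹⁸ / (2.49×10⁻²)^3 = 1.11×10⁻¹³
[PO₄³⁻] = 1.11×10⁻¹³ mol L⁻¹

1.11×10⁻¹³ M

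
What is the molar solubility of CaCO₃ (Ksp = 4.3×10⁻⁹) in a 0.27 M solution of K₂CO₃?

1.6×10⁻⁸ M

CaCO₃(s) ⇌ Ca²⁺(aq) + CO₃²⁻(aq)
With CO₃²⁻ already at 0.27 M and s small, take [CO₃²⁻] ≈ 0.27 M and [Ca²⁺] = s.
Ksp = [Ca²⁺][CO₃²⁻] = s(0.27)
s = 4.3×10⁻⁹ / (0.27) = 1.6×10⁻⁸
s = 1.6×10⁻⁸ M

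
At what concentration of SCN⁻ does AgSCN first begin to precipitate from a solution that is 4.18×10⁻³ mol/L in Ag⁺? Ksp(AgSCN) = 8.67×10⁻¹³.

2.07×10⁻¹⁰ M

Precipitation begins when Q = Ksp.
AgSCN(s) ⇌ Ag⁺(aq) + SCN⁻(aq)
Ksp = [Ag⁺][SCN⁻] = [SCN⁻](4.18×10⁻³)
[SCN⁻] = 8.67×10⁻¹³ / (4.18×10⁻³) = 2.07×10⁻¹⁰
[SCN⁻] = 2.07×10⁻¹⁰ mol/L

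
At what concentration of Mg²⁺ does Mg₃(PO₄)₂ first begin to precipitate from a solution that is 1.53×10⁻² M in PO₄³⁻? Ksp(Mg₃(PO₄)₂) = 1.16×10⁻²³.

The threshold for precipitation is Q = Ksp.
Mg₃(PO₄)₂(s) ⇌ 3 Mg²⁺(aq) + 2 PO₄³⁻(aq)
Ksp = [Mg²⁺]^3[PO₄³⁻]^2 = [Mg²⁺]^3(1.53×10⁻²)^2
[Mg²⁺]^3 = 1.16×10⁻²³ / (1.53×10⁻²)^2 = 4.96×10⁻²⁰
[Mg²⁺] = 3.67×10⁻⁷ M

3.67×10⁻⁷ M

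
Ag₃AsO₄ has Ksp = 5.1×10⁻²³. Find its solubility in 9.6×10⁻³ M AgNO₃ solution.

5.8×10⁻¹⁷ M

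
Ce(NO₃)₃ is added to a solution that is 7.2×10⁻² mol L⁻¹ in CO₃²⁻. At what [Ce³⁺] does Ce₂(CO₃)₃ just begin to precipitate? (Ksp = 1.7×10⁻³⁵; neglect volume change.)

2.1×10⁻¹⁶ M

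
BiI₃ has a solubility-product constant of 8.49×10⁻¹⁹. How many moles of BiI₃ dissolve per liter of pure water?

BiI₃(s) ⇌ Bi³⁺(aq) + 3 I⁻(aq)
With molar solubility s: [Bi³⁺] = s, [I⁻] = 3s.
Ksp = [Bi³⁺][I⁻]^3 = s · (3s)^3 = 27s^4
27s^4 = 8.49×10⁻¹⁹  ⇒  s^4 = 3.14×10⁻²⁰
s = (3.14×10⁻²⁰)^(1/4) = 1.33×10⁻⁵ M

1.33×10⁻⁵ M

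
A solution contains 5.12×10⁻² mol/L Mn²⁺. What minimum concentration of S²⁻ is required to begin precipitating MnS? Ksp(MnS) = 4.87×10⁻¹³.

Each salt precipitates once Q = Ksp for that salt.
MnS(s) ⇌ Mn²⁺(aq) + S²⁻(aq)
Ksp = [Mn²⁺][S²⁻] = [S²⁻](5.12×10⁻²)
[S²⁻] = 4.87×10⁻¹³ / (5.12×10⁻²) = 9.51×10⁻¹²
[S²⁻] = 9.51×10⁻¹² mol/L

9.51×10⁻¹² M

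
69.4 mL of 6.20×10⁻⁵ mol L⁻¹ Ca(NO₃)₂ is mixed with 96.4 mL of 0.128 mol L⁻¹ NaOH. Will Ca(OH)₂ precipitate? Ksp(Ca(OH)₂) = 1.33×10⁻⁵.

No

Total volume after mixing = 69.4 + 96.4 = 165.8 mL.
[Ca²⁺] = (6.20×10⁻⁵)(69.4)/165.8 = 2.60×10⁻⁵ mol L⁻¹
[OH⁻] = (0.128)(96.4)/165.8 = 7.44×10⁻² mol L⁻¹
Q = [Ca²⁺][OH⁻]^2 = 1.44×10⁻⁷
Q = 1.44×10⁻⁷ < Ksp = 1.33×10⁻⁵, so the solution is unsaturated and no precipitate forms.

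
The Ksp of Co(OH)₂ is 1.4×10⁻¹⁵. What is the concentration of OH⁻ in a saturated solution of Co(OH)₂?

Co(OH)₂(s) ⇌ Co²⁺(aq) + 2 OH⁻(aq)
For each mole of Co(OH)₂ that dissolves per liter, [Co²⁺] = s and [OH⁻] = 2s; let s denote this solubility.
Ksp = [Co²⁺][OH⁻]^2 = s · (2s)^2 = 4s^3 = 1.4×10⁻¹⁵
s = 7.0×10⁻⁶ M
[OH⁻] = 2s = 1.4×10⁻⁵ M

1.4×10⁻⁵ M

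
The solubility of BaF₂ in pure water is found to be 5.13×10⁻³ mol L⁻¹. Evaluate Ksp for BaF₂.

Ksp = 5.40×10⁻⁷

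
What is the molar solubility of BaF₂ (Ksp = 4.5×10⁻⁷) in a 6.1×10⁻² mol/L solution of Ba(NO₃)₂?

BaF₂(s) ⇌ Ba²⁺(aq) + 2 F⁻(aq)
With Ba²⁺ already at 6.1×10⁻² mol/L and s small, take [Ba²⁺] ≈ 6.1×10⁻² mol/L and [F⁻] = 2s.
Ksp = [Ba²⁺][F⁻]^2 = (6.1×10⁻²)(2s)^2
(2s)^2 = 4.5×10⁻⁷ / (6.1×10⁻²) = 7.4×10⁻⁶
s = 1.4×10⁻³ mol/L

1.4×10⁻³ M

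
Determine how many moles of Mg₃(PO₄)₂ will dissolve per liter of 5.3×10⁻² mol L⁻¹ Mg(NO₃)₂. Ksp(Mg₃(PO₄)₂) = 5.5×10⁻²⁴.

Mg₃(PO₄)₂(s) ⇌ 3 Mg²⁺(aq) + 2 PO₄³⁻(aq)
Mg²⁺ is already present at 5.3×10⁻² mol L⁻¹. If s mol/L of Mg₃(PO₄)₂ dissolves, [PO₄³⁻] = 2s while [Mg²⁺] ≈ 5.3×10⁻² mol L⁻¹.
Ksp = [Mg²⁺]^3[PO₄³⁻]^2 = (5.3×10⁻²)^3(2s)^2
(2s)^2 = 5.5×10⁻²⁴ / (5.3×10⁻²)^3 = 3.7×10⁻²⁰
s = 9.6×10⁻¹¹ mol L⁻¹

9.6×10⁻¹¹ M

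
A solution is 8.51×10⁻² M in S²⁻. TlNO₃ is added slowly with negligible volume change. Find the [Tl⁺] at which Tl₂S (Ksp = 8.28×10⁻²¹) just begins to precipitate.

The threshold for precipitation is Q = Ksp.
Tl₂S(s) ⇌ 2 Tl⁺(aq) + S²⁻(aq)
Ksp = [Tl⁺]^2[S²⁻] = [Tl⁺]^2(8.51×10⁻²)
[Tl⁺]^2 = 8.28×10⁻²¹ / (8.51×10⁻²) = 9.73×10⁻²⁰
[Tl⁺] = 3.12×10⁻¹⁰ M

3.12×10⁻¹⁰ M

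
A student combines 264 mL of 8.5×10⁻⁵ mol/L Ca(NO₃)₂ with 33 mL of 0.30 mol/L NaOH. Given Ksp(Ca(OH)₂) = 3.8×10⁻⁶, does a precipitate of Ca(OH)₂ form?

No

After mixing, V = 264 mL + 33 mL = 297 mL.
[Ca²⁺] = (8.5×10⁻⁵)(264)/297 = 7.6×10⁻⁵ mol/L
[OH⁻] = (0.30)(33)/297 = 3.3×10⁻² mol/L
Q = [Ca²⁺][OH⁻]^2 = 8.4×10⁻⁸
Q < Ksp (8.4×10⁻⁸ vs 3.8×10⁻⁶); the solution remains unsaturated and no precipitate forms.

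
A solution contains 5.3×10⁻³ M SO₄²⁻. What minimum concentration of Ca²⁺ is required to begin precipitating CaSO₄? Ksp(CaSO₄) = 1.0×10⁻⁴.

The threshold for precipitation is Q = Ksp.
CaSO₄(s) ⇌ Ca²⁺(aq) + SO₄²⁻(aq)
Ksp = [Ca²⁺][SO₄²⁻] = [Ca²⁺](5.3×10⁻³)
[Ca²⁺] = 1.0×10⁻⁴ / (5.3×10⁻³) = 1.9×10⁻²
[Ca²⁺] = 1.9×10⁻² M

1.9×10⁻² M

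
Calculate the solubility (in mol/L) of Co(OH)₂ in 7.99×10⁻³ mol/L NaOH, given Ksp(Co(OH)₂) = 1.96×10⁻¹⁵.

Co(OH)₂(s) ⇌ Co²⁺(aq) + 2 OH⁻(aq)
OH⁻ is already present at 7.99×10⁻³ mol/L. If s mol/L of Co(OH)₂ dissolves, [Co²⁺] = s while [OH⁻] ≈ 7.99×10⁻³ mol/L.
Ksp = [Co²⁺][OH⁻]^2 = s(7.99×10⁻³)^2
s = 1.96×10⁻¹⁵ / (7.99×10⁻³)^2 = 3.07×10⁻¹¹
s = 3.07×10⁻¹¹ mol/L

3.07×10⁻¹¹ M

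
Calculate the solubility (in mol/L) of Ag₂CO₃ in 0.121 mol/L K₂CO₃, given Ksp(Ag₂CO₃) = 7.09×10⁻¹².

3.83×10⁻⁶ M

Ag₂CO₃(s) ⇌ 2 Ag⁺(aq) + CO₃²⁻(aq)
CO₃²⁻ is already present at 0.121 mol/L. If s mol/L of Ag₂CO₃ dissolves, [Ag⁺] = 2s while [CO₃²⁻] ≈ 0.121 mol/L.
Ksp = [Ag⁺]^2[CO₃²⁻] = (2s)^2(0.121)
(2s)^2 = 7.09×10⁻¹² / (0.121) = 5.86×10⁻¹¹
s = 3.83×10⁻⁶ mol/L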